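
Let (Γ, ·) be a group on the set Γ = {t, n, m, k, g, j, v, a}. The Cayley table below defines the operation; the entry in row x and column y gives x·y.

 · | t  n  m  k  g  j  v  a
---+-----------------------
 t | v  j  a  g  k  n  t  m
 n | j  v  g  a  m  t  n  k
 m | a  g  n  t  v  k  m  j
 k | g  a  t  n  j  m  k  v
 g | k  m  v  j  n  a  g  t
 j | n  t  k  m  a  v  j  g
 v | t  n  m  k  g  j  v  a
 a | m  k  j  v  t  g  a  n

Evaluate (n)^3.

n

n^1 = n
n^2 = n·n = v
n^3 = v·n = n
(Structurally, Γ here is isomorphic to Z_2 x Z_4.)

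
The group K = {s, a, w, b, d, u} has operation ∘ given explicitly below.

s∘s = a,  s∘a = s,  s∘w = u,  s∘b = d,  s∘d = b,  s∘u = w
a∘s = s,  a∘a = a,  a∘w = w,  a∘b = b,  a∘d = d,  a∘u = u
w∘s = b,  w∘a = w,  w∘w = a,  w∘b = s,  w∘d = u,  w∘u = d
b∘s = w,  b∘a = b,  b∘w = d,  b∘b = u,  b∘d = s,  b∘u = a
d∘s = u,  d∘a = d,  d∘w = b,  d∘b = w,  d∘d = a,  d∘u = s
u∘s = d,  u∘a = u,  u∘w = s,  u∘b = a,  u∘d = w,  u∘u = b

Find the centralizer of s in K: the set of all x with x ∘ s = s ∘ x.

Compare row s with column s entry by entry.
u ∘ s = d but s ∘ u = w, so u does not.
Collecting the elements that commute with s: C(s) = {a, s}.

{a, s}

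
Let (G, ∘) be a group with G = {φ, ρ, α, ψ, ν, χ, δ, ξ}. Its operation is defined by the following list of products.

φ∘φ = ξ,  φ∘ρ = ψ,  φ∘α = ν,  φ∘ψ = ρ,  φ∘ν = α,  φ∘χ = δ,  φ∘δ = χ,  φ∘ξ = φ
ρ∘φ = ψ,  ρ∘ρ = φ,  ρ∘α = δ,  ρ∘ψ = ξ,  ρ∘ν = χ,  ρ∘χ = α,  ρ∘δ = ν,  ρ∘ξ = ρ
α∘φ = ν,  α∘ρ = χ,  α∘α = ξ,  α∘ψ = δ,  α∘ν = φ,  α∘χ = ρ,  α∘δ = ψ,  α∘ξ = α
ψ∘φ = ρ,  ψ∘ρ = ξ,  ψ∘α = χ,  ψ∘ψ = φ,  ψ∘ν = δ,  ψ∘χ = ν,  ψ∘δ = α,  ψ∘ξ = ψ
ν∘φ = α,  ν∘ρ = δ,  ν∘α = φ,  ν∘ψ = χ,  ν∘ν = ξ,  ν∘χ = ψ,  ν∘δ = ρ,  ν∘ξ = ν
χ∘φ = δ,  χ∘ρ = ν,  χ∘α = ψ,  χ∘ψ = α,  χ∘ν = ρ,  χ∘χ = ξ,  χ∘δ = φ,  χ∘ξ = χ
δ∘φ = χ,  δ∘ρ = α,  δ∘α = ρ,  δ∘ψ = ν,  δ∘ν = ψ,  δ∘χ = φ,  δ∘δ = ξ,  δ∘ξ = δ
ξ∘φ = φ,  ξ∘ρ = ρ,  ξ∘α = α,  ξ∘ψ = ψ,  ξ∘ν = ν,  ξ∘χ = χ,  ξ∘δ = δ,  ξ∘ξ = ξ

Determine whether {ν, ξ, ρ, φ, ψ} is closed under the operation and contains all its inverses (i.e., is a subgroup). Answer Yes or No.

ψ ∘ ν = δ, which is not in {ν, ξ, ρ, φ, ψ}.
The subset is not closed under ∘, so it is not a subgroup.

No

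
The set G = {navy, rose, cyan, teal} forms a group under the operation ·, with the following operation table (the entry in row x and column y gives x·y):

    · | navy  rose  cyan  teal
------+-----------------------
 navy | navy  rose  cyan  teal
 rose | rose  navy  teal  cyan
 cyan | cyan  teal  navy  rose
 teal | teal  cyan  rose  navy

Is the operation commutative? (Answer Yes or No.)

Check whether the table is symmetric across its main diagonal.
Every entry (row x, col y) equals the entry (row y, col x), so G is abelian.

Yes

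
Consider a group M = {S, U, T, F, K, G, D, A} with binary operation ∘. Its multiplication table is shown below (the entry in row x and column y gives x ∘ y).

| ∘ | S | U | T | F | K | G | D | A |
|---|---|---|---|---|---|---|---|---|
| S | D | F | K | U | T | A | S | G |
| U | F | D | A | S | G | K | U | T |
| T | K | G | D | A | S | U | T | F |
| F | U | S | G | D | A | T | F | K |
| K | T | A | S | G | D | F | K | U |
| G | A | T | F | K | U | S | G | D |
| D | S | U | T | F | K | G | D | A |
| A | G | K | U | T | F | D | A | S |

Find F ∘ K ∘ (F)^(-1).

T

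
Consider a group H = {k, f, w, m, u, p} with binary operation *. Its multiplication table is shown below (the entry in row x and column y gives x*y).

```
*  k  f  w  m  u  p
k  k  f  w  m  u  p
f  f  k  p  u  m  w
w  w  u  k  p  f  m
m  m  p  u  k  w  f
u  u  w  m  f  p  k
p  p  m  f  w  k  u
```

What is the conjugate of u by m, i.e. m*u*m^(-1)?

The identity is k. In row m, the entry k sits in column m, so m^(-1) = m.
m*u = w
w*m = p

p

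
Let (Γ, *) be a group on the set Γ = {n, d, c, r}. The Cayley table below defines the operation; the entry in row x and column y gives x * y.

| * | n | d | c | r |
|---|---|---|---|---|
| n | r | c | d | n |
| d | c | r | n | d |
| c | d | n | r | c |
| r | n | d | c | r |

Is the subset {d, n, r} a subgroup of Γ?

No

d * n = c, which is not in {d, n, r}.
The subset is not closed under *, so it is not a subgroup.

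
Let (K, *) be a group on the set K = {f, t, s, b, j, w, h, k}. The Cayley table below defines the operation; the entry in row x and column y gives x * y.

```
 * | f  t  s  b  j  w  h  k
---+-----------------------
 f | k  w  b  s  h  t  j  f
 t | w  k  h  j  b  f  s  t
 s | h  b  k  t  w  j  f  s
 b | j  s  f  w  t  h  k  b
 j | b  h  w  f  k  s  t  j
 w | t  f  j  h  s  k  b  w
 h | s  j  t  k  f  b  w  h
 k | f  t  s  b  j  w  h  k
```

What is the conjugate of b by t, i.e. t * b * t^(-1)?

h

The identity is k. In row t, the entry k sits in column t, so t^(-1) = t.
t * b = j
j * t = h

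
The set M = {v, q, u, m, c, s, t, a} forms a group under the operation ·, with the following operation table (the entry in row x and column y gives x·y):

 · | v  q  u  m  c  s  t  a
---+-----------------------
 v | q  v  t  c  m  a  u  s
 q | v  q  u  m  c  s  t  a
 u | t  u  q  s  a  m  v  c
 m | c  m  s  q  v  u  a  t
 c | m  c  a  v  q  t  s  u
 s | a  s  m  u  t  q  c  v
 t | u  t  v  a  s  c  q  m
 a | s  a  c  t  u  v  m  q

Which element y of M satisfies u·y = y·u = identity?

u

First locate the identity: row q matches the header, so q is the identity.
Scan row u for q: u·u = q. Hence u^(-1) = u.
(Structurally, M here is isomorphic to the elementary abelian group (Z_2)^3.)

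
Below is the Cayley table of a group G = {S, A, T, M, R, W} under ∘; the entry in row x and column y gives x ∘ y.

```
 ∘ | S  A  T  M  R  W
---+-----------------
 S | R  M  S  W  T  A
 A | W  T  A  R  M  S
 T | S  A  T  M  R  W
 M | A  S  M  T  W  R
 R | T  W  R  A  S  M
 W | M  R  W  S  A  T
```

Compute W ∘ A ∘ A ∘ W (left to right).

T

W ∘ A = R
R ∘ A = W
W ∘ W = T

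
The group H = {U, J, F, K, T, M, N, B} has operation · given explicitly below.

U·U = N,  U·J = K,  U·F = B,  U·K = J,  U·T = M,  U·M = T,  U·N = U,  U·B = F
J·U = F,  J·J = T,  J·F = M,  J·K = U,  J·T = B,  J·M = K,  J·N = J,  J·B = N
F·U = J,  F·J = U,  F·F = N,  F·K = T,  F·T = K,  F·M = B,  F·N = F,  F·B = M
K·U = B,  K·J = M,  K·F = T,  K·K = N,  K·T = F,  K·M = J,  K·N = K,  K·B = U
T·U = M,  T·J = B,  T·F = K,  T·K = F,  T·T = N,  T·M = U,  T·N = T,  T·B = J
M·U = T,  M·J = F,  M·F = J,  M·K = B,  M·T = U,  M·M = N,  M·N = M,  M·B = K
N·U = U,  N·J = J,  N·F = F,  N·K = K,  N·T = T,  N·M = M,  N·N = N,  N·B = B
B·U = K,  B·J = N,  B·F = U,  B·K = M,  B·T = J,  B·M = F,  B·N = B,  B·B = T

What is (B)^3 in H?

B^1 = B
B^2 = B·B = T
B^3 = T·B = J

J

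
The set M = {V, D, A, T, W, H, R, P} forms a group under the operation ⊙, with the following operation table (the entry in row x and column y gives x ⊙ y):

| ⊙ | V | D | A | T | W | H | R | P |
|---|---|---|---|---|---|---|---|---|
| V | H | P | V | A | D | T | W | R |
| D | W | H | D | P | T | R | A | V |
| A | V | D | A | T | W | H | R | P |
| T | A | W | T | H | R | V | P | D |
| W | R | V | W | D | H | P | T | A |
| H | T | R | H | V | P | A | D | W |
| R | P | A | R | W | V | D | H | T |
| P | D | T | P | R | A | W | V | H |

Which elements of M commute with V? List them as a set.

Compare row V with column V entry by entry.
T ⊙ V = A = V ⊙ T, so T commutes with V.
R ⊙ V = P but V ⊙ R = W, so R does not.
Collecting the elements that commute with V: C(V) = {A, H, T, V}.

{A, H, T, V}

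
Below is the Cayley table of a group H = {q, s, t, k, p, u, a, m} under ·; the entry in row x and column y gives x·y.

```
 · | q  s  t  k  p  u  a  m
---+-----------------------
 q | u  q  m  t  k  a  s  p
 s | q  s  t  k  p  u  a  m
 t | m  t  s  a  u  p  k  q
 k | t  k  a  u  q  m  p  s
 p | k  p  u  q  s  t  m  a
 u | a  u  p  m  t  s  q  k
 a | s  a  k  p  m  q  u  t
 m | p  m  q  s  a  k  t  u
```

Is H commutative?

Yes

Check whether the table is symmetric across its main diagonal.
Every entry (row x, col y) equals the entry (row y, col x), so H is abelian.
(In fact H ≅ Z_2 x Z_4.)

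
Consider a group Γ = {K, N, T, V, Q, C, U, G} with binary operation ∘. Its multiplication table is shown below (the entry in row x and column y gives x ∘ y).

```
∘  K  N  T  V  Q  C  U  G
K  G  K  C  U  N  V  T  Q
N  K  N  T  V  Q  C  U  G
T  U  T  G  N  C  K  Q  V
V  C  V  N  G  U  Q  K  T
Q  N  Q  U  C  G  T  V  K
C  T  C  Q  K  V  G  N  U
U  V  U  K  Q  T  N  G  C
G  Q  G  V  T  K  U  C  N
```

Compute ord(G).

2

The identity element is N (its row matches the header).
G^1 = G
G^2 = G ∘ G = N
The first power of G equal to the identity is G^2, so ord(G) = 2.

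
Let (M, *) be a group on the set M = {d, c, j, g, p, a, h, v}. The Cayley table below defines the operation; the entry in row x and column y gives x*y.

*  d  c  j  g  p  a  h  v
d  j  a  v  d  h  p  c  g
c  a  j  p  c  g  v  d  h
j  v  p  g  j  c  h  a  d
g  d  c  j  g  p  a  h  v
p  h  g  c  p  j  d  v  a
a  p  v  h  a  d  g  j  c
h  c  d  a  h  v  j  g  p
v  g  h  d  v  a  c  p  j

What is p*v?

a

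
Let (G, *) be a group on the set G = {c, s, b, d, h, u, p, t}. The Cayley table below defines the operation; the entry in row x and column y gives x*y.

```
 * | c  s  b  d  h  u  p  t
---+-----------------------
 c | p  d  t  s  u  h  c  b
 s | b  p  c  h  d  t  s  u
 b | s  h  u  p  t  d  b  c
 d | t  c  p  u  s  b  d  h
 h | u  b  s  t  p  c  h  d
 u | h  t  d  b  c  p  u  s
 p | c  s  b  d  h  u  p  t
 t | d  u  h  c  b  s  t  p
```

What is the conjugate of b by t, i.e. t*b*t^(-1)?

The identity is p. In row t, the entry p sits in column t, so t^(-1) = t.
t*b = h
h*t = d
(Structurally, G here is isomorphic to the dihedral group D_4.)

d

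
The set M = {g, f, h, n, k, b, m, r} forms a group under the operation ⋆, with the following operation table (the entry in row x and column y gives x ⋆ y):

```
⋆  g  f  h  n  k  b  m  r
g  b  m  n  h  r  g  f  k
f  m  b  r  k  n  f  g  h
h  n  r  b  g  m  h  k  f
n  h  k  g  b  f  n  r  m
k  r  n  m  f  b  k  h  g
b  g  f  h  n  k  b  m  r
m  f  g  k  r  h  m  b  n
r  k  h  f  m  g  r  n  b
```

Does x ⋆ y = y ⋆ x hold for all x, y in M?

Yes

Check whether the table is symmetric across its main diagonal.
Every entry (row x, col y) equals the entry (row y, col x), so M is abelian.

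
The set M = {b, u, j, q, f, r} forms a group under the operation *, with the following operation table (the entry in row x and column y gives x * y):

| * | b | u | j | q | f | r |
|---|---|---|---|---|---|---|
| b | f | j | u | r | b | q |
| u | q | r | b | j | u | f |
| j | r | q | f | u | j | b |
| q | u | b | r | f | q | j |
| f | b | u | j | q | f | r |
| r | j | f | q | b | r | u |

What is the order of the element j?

2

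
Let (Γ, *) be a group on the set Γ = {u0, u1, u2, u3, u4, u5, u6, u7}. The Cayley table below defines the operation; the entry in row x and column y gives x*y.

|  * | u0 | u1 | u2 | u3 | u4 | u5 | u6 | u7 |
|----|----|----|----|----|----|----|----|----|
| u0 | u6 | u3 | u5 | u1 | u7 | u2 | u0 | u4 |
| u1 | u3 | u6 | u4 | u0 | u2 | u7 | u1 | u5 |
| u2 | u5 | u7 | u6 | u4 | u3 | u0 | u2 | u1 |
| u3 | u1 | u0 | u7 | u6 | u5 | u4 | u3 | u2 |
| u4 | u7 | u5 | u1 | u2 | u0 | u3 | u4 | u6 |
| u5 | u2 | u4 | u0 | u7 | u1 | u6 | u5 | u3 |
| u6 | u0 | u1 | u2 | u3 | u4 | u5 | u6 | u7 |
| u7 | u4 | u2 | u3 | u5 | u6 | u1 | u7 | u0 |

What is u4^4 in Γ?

u4^1 = u4
u4^2 = u4*u4 = u0
u4^3 = u0*u4 = u7
u4^4 = u7*u4 = u6
(Structurally, Γ here is isomorphic to the dihedral group D_4.)

u6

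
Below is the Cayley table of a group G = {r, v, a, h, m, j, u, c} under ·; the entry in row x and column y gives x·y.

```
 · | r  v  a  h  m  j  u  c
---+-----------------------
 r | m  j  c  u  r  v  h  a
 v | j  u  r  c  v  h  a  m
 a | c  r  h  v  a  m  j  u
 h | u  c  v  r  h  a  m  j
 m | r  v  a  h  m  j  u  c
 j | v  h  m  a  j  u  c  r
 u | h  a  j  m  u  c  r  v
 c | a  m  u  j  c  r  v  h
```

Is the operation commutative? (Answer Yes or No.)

Yes

Check whether the table is symmetric across its main diagonal.
Every entry (row x, col y) equals the entry (row y, col x), so G is abelian.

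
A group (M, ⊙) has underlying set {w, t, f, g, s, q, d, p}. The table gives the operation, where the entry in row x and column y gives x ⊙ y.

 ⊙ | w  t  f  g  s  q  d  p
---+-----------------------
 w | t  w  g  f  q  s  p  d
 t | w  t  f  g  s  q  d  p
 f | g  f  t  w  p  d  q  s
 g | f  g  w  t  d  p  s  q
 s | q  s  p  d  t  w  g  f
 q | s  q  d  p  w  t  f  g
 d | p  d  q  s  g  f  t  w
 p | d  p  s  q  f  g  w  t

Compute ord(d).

2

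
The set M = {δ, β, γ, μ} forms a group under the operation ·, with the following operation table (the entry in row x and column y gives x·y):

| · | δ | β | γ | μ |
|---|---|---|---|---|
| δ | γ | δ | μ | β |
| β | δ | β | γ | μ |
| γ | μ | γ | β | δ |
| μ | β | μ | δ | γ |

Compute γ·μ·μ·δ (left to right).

δ

γ·μ = δ
δ·μ = β
β·δ = δ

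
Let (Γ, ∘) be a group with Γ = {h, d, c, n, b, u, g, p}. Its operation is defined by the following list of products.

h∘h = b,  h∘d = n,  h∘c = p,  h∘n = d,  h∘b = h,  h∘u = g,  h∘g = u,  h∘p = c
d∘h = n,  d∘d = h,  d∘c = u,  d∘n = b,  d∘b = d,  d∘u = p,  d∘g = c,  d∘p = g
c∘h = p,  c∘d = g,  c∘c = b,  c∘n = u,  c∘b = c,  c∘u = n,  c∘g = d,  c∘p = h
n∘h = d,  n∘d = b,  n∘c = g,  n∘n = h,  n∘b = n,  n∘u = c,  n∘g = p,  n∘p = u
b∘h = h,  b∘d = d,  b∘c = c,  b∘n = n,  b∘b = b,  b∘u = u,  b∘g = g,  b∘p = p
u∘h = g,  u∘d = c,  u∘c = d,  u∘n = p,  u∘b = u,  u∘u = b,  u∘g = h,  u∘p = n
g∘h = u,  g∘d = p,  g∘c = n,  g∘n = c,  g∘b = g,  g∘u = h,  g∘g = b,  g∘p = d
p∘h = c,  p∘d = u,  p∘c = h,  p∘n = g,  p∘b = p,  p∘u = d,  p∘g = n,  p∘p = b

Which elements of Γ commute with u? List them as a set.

Compare row u with column u entry by entry.
h ∘ u = g = u ∘ h, so h commutes with u.
d ∘ u = p but u ∘ d = c, so d does not.
Collecting the elements that commute with u: C(u) = {b, g, h, u}.

{b, g, h, u}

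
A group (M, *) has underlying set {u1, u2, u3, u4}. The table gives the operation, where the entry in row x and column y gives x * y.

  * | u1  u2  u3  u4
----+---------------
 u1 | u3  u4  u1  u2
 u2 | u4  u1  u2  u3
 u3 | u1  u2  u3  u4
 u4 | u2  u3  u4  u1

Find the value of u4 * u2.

Read row u4, column u2: u4 * u2 = u3.

u3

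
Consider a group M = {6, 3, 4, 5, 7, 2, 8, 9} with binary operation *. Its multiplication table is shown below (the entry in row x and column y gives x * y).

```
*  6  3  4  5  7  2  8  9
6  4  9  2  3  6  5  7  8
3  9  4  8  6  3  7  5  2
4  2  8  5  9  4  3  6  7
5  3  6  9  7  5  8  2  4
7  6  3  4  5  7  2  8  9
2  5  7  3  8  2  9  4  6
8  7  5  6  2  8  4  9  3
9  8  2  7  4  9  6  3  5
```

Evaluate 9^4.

9^1 = 9
9^2 = 9 * 9 = 5
9^3 = 5 * 9 = 4
9^4 = 4 * 9 = 7

7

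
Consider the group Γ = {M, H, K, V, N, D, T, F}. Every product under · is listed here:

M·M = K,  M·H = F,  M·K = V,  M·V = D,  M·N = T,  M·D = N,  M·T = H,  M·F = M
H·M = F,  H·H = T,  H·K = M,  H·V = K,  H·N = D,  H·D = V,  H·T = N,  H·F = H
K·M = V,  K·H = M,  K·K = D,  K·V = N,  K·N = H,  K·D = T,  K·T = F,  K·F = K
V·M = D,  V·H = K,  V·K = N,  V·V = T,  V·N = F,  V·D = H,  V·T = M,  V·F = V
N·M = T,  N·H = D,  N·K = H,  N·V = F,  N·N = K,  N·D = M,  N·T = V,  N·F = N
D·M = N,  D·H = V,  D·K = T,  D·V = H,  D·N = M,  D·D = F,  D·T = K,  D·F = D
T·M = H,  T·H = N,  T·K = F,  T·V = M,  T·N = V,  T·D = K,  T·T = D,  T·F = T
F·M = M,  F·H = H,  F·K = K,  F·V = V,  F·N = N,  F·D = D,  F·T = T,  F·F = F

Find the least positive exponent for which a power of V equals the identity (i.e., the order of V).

8

The identity element is F (its row matches the header).
V^1 = V
V^2 = V·V = T
V^3 = T·V = M
V^4 = M·V = D
V^5 = D·V = H
V^6 = H·V = K
V^7 = K·V = N
V^8 = N·V = F
The first power of V equal to the identity is V^8, so ord(V) = 8.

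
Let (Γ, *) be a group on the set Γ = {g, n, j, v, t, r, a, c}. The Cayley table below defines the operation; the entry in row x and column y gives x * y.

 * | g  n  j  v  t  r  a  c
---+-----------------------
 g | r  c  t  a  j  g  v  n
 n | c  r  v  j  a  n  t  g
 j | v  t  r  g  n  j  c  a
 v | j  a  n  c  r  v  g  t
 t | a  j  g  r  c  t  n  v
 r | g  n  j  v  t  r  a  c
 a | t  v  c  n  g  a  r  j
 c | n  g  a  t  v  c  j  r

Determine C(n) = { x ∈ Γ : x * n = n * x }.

Compare row n with column n entry by entry.
c * n = g = n * c, so c commutes with n.
a * n = v but n * a = t, so a does not.
Collecting the elements that commute with n: C(n) = {c, g, n, r}.

{c, g, n, r}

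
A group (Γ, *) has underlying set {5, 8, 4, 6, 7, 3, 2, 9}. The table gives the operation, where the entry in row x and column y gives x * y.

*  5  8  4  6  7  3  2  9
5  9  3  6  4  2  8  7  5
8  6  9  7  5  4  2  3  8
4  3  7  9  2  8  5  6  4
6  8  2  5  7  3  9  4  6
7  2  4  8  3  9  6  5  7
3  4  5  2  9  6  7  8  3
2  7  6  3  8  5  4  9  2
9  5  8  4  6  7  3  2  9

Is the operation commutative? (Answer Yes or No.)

No

6 * 8 = 2 but 8 * 6 = 5.
Since 6 and 8 do not commute, Γ is not abelian.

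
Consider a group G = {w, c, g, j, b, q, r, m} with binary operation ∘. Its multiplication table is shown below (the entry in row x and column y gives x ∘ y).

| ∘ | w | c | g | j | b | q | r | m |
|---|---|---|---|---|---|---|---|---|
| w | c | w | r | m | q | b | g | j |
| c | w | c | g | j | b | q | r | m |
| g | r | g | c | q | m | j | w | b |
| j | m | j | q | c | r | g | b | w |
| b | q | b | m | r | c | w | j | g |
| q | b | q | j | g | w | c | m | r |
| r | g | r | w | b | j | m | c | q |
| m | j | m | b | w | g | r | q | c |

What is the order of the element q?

2

The identity element is c (its row matches the header).
q^1 = q
q^2 = q ∘ q = c
The first power of q equal to the identity is q^2, so ord(q) = 2.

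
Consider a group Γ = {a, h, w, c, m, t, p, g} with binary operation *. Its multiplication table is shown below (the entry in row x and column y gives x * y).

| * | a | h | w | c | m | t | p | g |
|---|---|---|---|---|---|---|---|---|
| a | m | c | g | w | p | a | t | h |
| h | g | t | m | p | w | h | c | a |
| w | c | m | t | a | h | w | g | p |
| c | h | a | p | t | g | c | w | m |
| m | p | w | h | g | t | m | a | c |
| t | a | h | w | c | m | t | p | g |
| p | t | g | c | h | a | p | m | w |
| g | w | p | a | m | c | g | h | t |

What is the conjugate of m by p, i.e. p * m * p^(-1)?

The identity is t. In row p, the entry t sits in column a, so p^(-1) = a.
p * m = a
a * a = m

m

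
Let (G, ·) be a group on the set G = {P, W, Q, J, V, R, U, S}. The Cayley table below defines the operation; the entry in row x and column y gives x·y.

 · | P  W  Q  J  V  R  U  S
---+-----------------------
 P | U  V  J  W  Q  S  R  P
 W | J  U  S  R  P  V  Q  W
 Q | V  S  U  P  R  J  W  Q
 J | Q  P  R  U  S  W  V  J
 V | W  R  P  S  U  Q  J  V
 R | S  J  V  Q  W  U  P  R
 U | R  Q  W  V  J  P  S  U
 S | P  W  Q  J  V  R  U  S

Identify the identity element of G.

S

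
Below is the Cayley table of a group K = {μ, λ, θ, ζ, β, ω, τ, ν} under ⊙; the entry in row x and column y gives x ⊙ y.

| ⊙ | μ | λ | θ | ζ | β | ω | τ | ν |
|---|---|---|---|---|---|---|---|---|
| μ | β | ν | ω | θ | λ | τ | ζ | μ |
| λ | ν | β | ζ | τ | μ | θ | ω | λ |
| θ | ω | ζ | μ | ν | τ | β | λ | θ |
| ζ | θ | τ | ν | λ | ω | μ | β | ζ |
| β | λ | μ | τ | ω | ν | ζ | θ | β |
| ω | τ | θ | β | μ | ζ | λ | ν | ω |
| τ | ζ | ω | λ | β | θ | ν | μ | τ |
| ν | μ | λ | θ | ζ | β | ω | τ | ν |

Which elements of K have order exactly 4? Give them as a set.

Identity is ν. Compute the order of each non-identity element by repeated multiplication:
  μ: μ → β → λ → ν  (order 4)
  λ: λ → β → μ → ν  (order 4)
  θ: θ → μ → ω → β → τ → λ → ζ → ν  (order 8)
  ζ: ζ → λ → τ → β → ω → μ → θ → ν  (order 8)
  β: β → ν  (order 2)
  ω: ω → λ → θ → β → ζ → μ → τ → ν  (order 8)
  τ: τ → μ → ζ → β → θ → λ → ω → ν  (order 8)
Elements of order 4: {λ, μ}.
(Structurally, K here is isomorphic to the cyclic group Z_8.)

{λ, μ}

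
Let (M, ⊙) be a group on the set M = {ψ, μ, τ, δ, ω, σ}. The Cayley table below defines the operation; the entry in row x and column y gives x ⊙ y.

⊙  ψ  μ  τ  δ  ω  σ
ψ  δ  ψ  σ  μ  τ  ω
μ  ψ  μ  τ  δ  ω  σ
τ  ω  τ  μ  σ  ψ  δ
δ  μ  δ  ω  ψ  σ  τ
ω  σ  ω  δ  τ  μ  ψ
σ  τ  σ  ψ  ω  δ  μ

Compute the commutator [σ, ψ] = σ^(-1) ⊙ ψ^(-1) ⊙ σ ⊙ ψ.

δ

Identity is μ; from the table σ^(-1) = σ and ψ^(-1) = δ.
σ ⊙ δ = ω
ω ⊙ σ = ψ
ψ ⊙ ψ = δ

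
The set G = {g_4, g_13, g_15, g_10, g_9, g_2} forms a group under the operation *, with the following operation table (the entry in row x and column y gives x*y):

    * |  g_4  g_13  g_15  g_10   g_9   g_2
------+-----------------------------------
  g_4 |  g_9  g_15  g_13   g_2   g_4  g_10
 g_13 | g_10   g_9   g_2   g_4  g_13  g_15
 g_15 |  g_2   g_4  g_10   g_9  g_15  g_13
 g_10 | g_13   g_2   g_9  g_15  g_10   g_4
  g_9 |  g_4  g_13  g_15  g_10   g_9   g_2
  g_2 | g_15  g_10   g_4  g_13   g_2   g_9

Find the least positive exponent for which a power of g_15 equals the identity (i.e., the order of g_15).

3

The identity element is g_9 (its row matches the header).
g_15^1 = g_15
g_15^2 = g_15*g_15 = g_10
g_15^3 = g_10*g_15 = g_9
The first power of g_15 equal to the identity is g_15^3, so ord(g_15) = 3.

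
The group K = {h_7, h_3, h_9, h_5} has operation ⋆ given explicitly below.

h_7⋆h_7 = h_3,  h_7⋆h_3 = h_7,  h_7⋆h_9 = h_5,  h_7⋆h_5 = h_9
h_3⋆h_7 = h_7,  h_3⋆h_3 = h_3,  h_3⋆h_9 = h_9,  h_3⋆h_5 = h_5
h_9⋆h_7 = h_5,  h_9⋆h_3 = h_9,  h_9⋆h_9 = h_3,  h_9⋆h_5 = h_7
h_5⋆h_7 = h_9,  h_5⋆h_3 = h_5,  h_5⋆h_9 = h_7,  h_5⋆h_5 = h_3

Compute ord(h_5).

The identity element is h_3 (its row matches the header).
h_5^1 = h_5
h_5^2 = h_5 ⋆ h_5 = h_3
The first power of h_5 equal to the identity is h_5^2, so ord(h_5) = 2.

2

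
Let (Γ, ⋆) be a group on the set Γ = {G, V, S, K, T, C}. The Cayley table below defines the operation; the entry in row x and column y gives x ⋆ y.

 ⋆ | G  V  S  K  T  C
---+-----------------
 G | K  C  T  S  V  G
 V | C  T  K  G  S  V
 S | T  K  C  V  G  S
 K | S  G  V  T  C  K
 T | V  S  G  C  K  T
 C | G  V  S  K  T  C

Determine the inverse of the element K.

T

First locate the identity: row C matches the header, so C is the identity.
Scan row K for C: K ⋆ T = C. Hence K^(-1) = T.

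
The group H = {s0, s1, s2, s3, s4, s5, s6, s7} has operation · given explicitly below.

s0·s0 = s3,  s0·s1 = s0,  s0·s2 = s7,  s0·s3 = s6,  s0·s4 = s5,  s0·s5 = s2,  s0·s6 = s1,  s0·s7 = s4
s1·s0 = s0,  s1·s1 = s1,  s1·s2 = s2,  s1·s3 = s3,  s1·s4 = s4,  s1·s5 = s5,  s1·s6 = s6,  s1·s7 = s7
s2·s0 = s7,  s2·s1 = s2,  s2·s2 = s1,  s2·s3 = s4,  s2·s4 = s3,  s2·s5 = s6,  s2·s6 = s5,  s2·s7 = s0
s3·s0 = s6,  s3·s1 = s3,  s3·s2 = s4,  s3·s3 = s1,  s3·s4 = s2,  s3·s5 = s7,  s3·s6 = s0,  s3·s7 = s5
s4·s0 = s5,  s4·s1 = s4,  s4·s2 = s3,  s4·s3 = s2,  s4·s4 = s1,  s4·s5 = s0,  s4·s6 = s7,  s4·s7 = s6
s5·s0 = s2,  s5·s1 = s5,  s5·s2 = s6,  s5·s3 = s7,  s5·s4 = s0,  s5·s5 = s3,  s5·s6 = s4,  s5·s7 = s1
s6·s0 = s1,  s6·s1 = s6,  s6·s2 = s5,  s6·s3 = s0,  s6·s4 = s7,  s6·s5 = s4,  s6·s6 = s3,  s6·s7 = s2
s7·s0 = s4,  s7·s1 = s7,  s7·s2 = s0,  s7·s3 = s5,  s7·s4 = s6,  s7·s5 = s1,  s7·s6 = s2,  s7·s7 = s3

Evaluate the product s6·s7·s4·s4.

s2

s6·s7 = s2
s2·s4 = s3
s3·s4 = s2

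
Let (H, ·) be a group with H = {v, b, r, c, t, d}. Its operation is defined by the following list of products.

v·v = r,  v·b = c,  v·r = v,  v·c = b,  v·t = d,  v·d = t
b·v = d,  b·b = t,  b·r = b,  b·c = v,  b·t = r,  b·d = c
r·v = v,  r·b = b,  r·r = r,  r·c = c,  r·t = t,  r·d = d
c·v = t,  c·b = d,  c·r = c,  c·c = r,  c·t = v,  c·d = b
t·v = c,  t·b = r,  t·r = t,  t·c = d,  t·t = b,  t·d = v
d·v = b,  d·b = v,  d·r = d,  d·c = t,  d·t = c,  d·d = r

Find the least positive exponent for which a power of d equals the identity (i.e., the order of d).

The identity element is r (its row matches the header).
d^1 = d
d^2 = d·d = r
The first power of d equal to the identity is d^2, so ord(d) = 2.

2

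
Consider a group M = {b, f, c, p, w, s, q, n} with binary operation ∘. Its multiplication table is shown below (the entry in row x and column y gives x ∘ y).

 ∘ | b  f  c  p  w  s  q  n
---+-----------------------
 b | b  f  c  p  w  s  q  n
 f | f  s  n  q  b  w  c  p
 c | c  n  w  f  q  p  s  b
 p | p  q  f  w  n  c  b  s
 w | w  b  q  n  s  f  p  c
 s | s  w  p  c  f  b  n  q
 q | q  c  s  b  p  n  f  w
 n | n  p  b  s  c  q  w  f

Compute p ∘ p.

w

Read row p, column p: p ∘ p = w.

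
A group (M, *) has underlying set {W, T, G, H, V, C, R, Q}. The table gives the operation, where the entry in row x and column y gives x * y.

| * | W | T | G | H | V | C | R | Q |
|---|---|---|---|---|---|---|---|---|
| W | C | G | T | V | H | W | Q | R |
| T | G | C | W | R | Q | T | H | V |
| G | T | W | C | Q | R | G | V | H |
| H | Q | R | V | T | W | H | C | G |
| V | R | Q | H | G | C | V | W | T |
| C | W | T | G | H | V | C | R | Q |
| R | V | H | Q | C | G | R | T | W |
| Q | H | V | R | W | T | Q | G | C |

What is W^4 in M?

W^1 = W
W^2 = W * W = C
W^3 = C * W = W
W^4 = W * W = C

C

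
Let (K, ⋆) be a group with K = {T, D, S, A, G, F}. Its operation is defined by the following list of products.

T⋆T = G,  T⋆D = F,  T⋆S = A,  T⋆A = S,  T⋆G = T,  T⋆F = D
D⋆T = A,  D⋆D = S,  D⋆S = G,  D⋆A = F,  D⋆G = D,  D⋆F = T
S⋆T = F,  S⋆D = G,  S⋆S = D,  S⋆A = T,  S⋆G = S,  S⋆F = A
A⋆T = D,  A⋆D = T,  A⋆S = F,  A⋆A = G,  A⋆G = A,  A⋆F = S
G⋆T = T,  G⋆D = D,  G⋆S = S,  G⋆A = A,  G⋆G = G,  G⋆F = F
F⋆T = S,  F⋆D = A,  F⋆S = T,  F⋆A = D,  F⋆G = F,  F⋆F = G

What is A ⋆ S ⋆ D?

A ⋆ S = F
F ⋆ D = A

A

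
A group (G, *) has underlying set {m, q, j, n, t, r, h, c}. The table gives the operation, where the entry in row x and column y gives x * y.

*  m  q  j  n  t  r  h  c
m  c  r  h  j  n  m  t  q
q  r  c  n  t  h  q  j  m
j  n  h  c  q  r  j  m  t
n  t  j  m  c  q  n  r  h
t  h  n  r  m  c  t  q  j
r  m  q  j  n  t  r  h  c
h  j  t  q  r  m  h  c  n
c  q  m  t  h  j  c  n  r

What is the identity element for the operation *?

The identity e satisfies e * x = x for all x, so its row in the table reproduces the column headers.
Row r reads: m, q, j, n, t, r, h, c — exactly the header order. So r is the identity.

r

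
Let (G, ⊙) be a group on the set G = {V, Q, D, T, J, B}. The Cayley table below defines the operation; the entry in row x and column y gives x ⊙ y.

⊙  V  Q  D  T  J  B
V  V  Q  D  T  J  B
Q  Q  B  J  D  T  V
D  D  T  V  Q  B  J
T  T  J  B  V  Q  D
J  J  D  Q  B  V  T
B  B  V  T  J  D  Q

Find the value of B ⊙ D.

T

Read row B, column D: B ⊙ D = T.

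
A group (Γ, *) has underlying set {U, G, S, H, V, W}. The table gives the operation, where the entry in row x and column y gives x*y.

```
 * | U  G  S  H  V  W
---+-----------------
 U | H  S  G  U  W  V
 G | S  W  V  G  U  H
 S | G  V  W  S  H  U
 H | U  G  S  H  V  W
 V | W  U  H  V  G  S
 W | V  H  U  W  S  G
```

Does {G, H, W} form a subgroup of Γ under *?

{G, H, W} contains the identity H.
Checking products: every product of two elements of {G, H, W} (read from the table) lies in {G, H, W}, so the set is closed.
In a finite group, a nonempty closed subset is a subgroup. So {G, H, W} ≤ Γ.

Yes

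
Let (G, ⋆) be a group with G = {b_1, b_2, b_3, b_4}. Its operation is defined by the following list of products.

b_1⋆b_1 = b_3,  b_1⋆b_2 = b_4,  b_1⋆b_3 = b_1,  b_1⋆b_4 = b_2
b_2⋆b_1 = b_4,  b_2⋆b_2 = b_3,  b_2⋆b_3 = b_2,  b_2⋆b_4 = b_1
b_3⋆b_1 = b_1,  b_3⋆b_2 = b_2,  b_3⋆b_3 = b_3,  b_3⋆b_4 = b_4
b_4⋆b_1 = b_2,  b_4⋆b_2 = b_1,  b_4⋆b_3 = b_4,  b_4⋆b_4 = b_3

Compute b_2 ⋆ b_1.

Read row b_2, column b_1: b_2 ⋆ b_1 = b_4.

b_4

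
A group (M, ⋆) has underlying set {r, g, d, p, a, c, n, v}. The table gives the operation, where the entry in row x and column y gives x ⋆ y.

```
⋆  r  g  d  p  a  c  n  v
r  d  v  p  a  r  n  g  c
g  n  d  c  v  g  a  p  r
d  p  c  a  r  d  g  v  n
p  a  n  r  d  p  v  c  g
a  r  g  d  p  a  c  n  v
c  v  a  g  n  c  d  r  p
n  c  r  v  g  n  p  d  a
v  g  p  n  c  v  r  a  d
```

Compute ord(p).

The identity element is a (its row matches the header).
p^1 = p
p^2 = p ⋆ p = d
p^3 = d ⋆ p = r
p^4 = r ⋆ p = a
The first power of p equal to the identity is p^4, so ord(p) = 4.
(Structurally, M here is isomorphic to the quaternion group Q_8.)

4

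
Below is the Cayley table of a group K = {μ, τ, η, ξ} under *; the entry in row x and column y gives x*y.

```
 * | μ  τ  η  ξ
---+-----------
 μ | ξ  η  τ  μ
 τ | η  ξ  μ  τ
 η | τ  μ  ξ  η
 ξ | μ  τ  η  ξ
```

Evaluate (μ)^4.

ξ

μ^1 = μ
μ^2 = μ*μ = ξ
μ^3 = ξ*μ = μ
μ^4 = μ*μ = ξ
(Structurally, K here is isomorphic to the Klein four-group V_4.)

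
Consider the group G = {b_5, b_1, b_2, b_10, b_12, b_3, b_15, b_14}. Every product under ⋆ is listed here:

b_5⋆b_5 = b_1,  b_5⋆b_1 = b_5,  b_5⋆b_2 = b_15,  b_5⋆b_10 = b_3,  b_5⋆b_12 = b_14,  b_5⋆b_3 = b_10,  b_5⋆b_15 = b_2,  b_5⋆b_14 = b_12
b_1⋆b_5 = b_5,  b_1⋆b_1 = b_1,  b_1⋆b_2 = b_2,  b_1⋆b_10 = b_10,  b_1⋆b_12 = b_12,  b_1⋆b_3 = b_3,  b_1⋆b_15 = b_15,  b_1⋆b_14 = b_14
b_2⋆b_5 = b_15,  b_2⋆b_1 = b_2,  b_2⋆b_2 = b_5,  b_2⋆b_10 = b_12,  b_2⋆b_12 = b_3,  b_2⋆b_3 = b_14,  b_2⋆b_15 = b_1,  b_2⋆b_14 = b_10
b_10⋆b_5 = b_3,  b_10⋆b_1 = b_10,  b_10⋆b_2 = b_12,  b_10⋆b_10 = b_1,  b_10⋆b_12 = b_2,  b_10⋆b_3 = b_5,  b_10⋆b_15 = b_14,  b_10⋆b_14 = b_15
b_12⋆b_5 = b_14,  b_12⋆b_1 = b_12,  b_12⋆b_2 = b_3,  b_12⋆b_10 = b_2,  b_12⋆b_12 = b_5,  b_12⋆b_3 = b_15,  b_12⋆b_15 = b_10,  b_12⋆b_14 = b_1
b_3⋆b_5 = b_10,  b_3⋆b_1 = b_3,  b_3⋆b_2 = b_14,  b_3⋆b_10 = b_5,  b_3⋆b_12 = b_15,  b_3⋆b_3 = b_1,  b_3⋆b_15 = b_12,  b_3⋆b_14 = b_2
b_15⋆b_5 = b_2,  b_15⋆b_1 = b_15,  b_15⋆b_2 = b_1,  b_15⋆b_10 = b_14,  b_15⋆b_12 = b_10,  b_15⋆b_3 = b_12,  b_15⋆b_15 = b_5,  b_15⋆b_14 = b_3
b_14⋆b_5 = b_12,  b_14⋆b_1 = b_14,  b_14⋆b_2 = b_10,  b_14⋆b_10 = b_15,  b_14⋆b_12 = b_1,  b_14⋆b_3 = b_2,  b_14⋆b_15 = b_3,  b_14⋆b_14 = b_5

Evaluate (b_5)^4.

b_1

b_5^1 = b_5
b_5^2 = b_5 ⋆ b_5 = b_1
b_5^3 = b_1 ⋆ b_5 = b_5
b_5^4 = b_5 ⋆ b_5 = b_1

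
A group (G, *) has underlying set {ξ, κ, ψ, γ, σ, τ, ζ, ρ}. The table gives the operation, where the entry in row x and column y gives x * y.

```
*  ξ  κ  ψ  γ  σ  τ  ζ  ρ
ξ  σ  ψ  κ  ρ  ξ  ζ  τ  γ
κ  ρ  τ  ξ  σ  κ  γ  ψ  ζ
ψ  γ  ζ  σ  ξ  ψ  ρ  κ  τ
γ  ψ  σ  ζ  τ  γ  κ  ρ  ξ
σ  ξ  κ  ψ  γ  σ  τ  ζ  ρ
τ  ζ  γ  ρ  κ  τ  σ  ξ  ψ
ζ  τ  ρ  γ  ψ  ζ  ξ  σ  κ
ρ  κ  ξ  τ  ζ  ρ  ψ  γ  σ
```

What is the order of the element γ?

4

The identity element is σ (its row matches the header).
γ^1 = γ
γ^2 = γ * γ = τ
γ^3 = τ * γ = κ
γ^4 = κ * γ = σ
The first power of γ equal to the identity is γ^4, so ord(γ) = 4.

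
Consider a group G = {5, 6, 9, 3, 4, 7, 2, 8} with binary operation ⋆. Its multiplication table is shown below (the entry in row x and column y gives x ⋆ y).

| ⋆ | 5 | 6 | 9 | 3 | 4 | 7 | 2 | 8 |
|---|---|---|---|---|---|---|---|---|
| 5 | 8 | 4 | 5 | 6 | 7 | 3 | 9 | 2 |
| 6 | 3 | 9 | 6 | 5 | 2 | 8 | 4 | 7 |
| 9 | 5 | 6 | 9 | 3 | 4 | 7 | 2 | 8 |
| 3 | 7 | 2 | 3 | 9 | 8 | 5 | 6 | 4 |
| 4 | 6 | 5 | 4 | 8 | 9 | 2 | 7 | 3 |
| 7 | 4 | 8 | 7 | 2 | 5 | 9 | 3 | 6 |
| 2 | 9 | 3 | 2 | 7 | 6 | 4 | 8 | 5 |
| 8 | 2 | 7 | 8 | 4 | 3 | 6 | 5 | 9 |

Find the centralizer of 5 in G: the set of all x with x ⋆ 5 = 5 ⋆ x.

Compare row 5 with column 5 entry by entry.
8 ⋆ 5 = 2 = 5 ⋆ 8, so 8 commutes with 5.
4 ⋆ 5 = 6 but 5 ⋆ 4 = 7, so 4 does not.
Collecting the elements that commute with 5: C(5) = {2, 5, 8, 9}.

{2, 5, 8, 9}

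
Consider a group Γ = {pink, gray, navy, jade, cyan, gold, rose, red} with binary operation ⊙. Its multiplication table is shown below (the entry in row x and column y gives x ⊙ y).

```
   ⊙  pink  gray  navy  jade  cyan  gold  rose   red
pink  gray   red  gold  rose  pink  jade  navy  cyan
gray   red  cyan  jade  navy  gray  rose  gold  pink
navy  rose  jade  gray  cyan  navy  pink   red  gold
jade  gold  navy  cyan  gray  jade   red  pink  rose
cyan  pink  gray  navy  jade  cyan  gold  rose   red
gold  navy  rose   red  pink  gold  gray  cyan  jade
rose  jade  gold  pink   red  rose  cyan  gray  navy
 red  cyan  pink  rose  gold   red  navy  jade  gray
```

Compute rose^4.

rose^1 = rose
rose^2 = rose ⊙ rose = gray
rose^3 = gray ⊙ rose = gold
rose^4 = gold ⊙ rose = cyan

cyan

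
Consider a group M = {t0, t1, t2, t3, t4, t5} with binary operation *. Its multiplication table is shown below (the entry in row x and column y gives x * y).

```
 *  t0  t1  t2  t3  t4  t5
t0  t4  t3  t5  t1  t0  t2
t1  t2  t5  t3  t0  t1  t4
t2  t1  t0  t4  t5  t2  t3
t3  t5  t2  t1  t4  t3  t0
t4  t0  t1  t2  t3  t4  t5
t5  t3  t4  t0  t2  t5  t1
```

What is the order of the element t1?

3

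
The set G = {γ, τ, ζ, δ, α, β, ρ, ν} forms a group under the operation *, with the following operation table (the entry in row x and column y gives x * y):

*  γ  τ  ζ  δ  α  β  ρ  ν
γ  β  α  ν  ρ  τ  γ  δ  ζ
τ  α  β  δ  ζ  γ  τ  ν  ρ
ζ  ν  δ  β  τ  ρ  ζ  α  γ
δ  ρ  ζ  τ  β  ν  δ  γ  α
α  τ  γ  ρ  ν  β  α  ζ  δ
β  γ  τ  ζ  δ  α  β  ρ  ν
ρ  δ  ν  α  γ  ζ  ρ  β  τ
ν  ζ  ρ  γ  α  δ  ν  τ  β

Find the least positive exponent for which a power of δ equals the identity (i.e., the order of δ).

2

The identity element is β (its row matches the header).
δ^1 = δ
δ^2 = δ * δ = β
The first power of δ equal to the identity is δ^2, so ord(δ) = 2.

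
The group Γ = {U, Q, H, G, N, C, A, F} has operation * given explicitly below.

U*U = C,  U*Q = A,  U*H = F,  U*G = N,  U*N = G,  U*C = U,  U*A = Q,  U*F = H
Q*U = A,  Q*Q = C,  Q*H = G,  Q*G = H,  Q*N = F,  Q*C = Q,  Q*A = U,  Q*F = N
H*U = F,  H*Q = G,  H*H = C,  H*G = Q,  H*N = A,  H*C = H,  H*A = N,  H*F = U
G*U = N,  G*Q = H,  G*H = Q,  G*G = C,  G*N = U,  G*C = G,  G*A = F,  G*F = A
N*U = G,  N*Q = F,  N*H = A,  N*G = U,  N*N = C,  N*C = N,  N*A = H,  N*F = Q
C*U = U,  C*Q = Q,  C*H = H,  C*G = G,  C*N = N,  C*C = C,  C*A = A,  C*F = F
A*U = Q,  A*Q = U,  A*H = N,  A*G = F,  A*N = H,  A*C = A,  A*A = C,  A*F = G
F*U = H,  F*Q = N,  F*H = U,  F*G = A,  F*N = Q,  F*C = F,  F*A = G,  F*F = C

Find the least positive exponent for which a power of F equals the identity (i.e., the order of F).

The identity element is C (its row matches the header).
F^1 = F
F^2 = F*F = C
The first power of F equal to the identity is F^2, so ord(F) = 2.

2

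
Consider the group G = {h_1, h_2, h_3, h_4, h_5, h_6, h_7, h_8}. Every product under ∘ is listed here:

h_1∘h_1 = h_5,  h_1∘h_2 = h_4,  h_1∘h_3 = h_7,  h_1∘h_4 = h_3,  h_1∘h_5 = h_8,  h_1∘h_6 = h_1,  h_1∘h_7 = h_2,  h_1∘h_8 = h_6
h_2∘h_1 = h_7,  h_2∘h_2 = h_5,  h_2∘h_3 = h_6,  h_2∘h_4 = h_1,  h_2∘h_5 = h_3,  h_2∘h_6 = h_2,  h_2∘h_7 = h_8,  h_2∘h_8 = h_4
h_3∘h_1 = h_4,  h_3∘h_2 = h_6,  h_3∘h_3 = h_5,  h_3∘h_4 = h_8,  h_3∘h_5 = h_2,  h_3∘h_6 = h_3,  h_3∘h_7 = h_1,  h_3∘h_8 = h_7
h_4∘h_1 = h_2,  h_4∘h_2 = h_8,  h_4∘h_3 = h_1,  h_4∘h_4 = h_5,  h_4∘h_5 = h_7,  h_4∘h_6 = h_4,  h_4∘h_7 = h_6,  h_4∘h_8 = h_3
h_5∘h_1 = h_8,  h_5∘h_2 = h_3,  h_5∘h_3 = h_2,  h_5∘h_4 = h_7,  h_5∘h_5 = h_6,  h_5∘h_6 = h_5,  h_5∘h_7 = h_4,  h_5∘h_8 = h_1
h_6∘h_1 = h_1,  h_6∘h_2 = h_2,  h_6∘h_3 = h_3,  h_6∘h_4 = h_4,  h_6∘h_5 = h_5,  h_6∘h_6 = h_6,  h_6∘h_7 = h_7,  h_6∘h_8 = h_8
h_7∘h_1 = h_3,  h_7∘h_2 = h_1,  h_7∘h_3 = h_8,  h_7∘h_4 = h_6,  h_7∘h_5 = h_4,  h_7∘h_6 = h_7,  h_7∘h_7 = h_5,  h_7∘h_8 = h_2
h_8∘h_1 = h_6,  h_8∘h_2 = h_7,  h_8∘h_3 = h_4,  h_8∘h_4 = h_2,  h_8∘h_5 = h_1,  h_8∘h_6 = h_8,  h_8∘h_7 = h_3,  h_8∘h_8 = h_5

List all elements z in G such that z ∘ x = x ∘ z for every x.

{h_5, h_6}

An element z is central iff its row equals its column in the table.
For h_2: h_2 ∘ h_4 = h_1 ≠ h_8 = h_4 ∘ h_2, so h_2 ∉ Z.
Checking each element this way leaves Z(G) = {h_5, h_6}.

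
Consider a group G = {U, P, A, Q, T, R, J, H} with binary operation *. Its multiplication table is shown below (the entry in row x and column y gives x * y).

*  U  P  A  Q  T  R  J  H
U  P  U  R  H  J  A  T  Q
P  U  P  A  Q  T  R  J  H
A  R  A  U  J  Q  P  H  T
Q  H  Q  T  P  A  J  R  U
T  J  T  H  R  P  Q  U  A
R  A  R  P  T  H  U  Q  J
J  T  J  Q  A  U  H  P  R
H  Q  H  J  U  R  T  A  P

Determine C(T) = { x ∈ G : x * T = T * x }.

{J, P, T, U}

Compare row T with column T entry by entry.
U * T = J = T * U, so U commutes with T.
R * T = H but T * R = Q, so R does not.
Collecting the elements that commute with T: C(T) = {J, P, T, U}.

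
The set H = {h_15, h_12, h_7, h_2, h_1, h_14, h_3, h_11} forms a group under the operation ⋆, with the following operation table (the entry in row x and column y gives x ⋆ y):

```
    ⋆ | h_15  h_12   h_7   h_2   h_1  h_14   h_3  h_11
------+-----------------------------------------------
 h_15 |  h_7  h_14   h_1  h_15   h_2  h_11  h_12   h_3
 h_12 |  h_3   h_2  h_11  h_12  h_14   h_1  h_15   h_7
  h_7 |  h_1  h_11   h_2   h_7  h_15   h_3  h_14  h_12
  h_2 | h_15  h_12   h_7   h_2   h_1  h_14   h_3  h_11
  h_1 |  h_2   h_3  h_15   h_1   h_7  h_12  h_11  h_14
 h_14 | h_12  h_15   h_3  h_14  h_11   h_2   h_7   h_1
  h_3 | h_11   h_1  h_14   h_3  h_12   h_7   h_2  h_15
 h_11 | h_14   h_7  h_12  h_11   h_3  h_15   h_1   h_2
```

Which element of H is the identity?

The identity e satisfies e ⋆ x = x for all x, so its row in the table reproduces the column headers.
Row h_2 reads: h_15, h_12, h_7, h_2, h_1, h_14, h_3, h_11 — exactly the header order. So h_2 is the identity.

h_2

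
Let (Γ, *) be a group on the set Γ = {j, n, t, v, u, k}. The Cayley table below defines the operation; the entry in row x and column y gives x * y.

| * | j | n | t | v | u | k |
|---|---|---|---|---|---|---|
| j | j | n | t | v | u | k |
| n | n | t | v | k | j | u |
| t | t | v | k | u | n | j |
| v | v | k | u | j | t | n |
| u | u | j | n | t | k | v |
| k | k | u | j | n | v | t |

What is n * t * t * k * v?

j

n * t = v
v * t = u
u * k = v
v * v = j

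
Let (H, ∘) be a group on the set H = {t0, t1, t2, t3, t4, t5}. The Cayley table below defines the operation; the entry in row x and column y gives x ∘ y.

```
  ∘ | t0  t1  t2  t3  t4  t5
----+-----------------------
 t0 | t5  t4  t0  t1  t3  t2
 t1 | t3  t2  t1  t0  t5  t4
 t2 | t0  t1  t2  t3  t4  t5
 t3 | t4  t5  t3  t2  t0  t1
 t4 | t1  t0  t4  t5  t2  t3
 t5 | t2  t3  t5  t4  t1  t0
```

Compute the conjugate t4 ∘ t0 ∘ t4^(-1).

The identity is t2. In row t4, the entry t2 sits in column t4, so t4^(-1) = t4.
t4 ∘ t0 = t1
t1 ∘ t4 = t5

t5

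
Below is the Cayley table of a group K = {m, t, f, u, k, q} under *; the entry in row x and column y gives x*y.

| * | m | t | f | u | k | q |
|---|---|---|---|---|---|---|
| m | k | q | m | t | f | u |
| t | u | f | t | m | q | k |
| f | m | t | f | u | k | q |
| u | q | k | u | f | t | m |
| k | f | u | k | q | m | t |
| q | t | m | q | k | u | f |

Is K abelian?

No

m*q = u but q*m = t.
Since m and q do not commute, K is not abelian.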